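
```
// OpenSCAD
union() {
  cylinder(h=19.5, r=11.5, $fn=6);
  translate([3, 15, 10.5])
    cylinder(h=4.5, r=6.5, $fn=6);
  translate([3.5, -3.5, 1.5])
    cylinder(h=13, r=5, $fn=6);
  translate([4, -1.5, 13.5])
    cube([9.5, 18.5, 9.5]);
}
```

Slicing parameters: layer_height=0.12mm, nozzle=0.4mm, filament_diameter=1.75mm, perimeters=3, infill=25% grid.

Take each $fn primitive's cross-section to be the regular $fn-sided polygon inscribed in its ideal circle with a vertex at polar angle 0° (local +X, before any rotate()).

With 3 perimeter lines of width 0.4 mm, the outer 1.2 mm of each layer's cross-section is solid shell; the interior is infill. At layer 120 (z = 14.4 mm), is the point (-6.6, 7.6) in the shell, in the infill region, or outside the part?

shell

At z = 14.4 mm: the r=11.5 cylinder gives a regular 6-gon of circumradius 11.5 (constant along its height); the cylinder at (3, 15): section is a regular 6-gon, circumradius r=6.5; the r=5 cylinder at (3.5, -3.5) contributes a regular 6-gon of circumradius 5; the cube at (4, -1.5) (footprint 9.5×18.5) is included at this height; Combining (union): the regions partially overlap (shared area 155.87 mm²), so overlapping operands fuse into one piece — 1 connected region. Overall, the cross-section is a single solid region. The nearest boundary edge runs (-11.50, 0.00)→(-5.75, 9.96); distance from the point to it = 0.44 mm. The point is inside the cross-section, 0.44 mm from the nearest boundary — within the 1.2 mm shell band (3 × 0.4).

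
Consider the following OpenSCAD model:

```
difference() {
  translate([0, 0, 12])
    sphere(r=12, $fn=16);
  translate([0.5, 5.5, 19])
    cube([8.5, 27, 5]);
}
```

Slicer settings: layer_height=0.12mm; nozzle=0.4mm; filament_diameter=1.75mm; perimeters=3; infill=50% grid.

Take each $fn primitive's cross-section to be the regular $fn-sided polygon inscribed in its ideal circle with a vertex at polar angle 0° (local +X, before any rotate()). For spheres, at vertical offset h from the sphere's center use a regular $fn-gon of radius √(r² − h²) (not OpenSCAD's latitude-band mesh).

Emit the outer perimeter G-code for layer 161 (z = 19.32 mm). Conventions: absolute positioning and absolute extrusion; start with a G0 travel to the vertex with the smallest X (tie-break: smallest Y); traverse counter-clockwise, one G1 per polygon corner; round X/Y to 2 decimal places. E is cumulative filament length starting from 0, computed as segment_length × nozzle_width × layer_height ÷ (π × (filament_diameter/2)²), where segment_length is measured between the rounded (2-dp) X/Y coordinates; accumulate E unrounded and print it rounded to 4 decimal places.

At z = 19.32 mm: the sphere: section is a regular 16-gon, circumradius = √(r²−h²) = √(12²−7.32²) = 9.509; the cube at (0.5, 5.5) (footprint 8.5×27) is included at this height; Subtracting the remaining from the first: starting from the r=12 sphere, the 8.5×27 cube at (0.5, 5.5) partially overlaps it — only the 18.75 mm² overlap (of its 229.50 mm²) is removed, clipping the outline — 1 connected region. The outline is a single polygon with 17 vertices. Extrusion per mm of travel: 0.4 × 0.12 / (π × 0.875²) = 0.019956. Accumulating E over each segment gives final E = 1.2361.

G0 X-9.51 Y0.00 Z19.32
G1 X-8.79 Y-3.64 E0.0740
G1 X-6.72 Y-6.72 E0.1481
G1 X-3.64 Y-8.79 E0.2222
G1 X0.00 Y-9.51 E0.2962
G1 X3.64 Y-8.79 E0.3703
G1 X6.72 Y-6.72 E0.4443
G1 X8.79 Y-3.64 E0.5184
G1 X9.51 Y0.00 E0.5924
G1 X8.79 Y3.64 E0.6665
G1 X7.54 Y5.50 E0.7112
G1 X0.50 Y5.50 E0.8517
G1 X0.50 Y9.41 E0.9297
G1 X0.00 Y9.51 E0.9399
G1 X-3.64 Y8.79 E1.0139
G1 X-6.72 Y6.72 E1.0880
G1 X-8.79 Y3.64 E1.1620
G1 X-9.51 Y0.00 E1.2361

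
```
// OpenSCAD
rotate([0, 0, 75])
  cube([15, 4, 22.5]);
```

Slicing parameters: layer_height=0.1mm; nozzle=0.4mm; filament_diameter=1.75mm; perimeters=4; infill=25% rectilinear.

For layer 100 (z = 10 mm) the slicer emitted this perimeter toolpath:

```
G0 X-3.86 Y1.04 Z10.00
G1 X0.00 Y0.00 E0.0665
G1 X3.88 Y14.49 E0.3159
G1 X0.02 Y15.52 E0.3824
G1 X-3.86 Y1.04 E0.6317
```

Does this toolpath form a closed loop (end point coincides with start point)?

Start point (G0): (-3.86, 1.04). End point (last G1): the path returns to the start — closed.

yes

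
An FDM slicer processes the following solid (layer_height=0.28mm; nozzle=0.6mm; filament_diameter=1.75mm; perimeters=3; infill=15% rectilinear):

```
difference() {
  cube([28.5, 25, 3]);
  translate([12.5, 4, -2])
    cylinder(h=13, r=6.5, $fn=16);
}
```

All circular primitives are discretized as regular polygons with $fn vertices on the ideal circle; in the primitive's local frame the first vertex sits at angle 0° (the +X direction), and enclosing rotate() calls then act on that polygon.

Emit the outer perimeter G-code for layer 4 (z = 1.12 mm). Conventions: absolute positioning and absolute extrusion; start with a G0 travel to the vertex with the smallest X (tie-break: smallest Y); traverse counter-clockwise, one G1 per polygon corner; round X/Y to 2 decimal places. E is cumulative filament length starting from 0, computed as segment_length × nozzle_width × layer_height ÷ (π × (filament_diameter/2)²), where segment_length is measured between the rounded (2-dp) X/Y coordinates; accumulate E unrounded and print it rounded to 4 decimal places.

At z = 1.12 mm: the cube is present — its section is the full 28.5×25 rectangle; the r=6.5 cylinder at (12.5, 4) contributes a regular 16-gon of circumradius 6.5; Subtracting the remaining from the first: starting from the 28.5×25 cube, the r=6.5 cylinder at (12.5, 4) partially overlaps it — only the 112.42 mm² overlap (of its 129.35 mm²) is removed, clipping the outline — 1 connected region. The outline is a single polygon with 17 vertices. Extrusion per mm of travel: 0.6 × 0.28 / (π × 0.875²) = 0.069846. Accumulating E over each segment gives final E = 8.8036.

G0 X0.00 Y0.00 Z1.12
G1 X7.51 Y0.00 E0.5245
G1 X6.49 Y1.51 E0.6518
G1 X6.00 Y4.00 E0.8291
G1 X6.49 Y6.49 E1.0063
G1 X7.90 Y8.60 E1.1836
G1 X10.01 Y10.01 E1.3608
G1 X12.50 Y10.50 E1.5381
G1 X14.99 Y10.01 E1.7153
G1 X17.10 Y8.60 E1.8926
G1 X18.51 Y6.49 E2.0698
G1 X19.00 Y4.00 E2.2471
G1 X18.51 Y1.51 E2.4243
G1 X17.49 Y0.00 E2.5516
G1 X28.50 Y0.00 E3.3206
G1 X28.50 Y25.00 E5.0668
G1 X0.00 Y25.00 E7.0574
G1 X0.00 Y0.00 E8.8036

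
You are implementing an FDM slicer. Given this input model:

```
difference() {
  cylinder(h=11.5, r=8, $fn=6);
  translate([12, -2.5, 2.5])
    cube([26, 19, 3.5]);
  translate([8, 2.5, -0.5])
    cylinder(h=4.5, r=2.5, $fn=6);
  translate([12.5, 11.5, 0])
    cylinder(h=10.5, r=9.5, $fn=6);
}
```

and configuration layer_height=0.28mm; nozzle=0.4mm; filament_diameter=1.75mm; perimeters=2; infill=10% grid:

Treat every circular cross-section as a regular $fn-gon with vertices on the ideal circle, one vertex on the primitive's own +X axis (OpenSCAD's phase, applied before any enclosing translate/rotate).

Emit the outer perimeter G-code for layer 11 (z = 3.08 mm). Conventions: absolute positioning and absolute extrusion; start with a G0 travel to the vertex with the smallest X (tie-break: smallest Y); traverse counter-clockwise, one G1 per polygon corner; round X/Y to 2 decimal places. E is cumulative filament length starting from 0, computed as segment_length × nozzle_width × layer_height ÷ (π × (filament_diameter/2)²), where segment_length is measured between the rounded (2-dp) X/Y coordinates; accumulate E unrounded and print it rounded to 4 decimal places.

At z = 3.08 mm: the cylinder: section is a regular 6-gon, circumradius r=8; the cube at (12, -2.5) is present — its section is the full 26×19 rectangle; the r=2.5 cylinder at (8, 2.5) gives a regular 6-gon of circumradius 2.5 (constant along its height); the cylinder at (12.5, 11.5): section is a regular 6-gon, circumradius r=9.5; After the difference (first − rest): starting from the r=8 cylinder, the 26×19 cube at (12, -2.5) misses the remaining region (no effect); the r=2.5 cylinder at (8, 2.5) partially overlaps it — only the 2.77 mm² overlap (of its 16.24 mm²) is removed, clipping the outline; the r=9.5 cylinder at (12.5, 11.5) misses the remaining region (no effect) — 1 connected region. The outline is a single polygon with 10 vertices. Extrusion per mm of travel: 0.4 × 0.28 / (π × 0.875²) = 0.046564. Accumulating E over each segment gives final E = 2.2847.

G0 X-8.00 Y0.00 Z3.08
G1 X-4.00 Y-6.93 E0.3726
G1 X4.00 Y-6.93 E0.7451
G1 X8.00 Y0.00 E1.1177
G1 X7.81 Y0.33 E1.1354
G1 X6.75 Y0.33 E1.1848
G1 X5.50 Y2.50 E1.3014
G1 X6.03 Y3.42 E1.3508
G1 X4.00 Y6.93 E1.5396
G1 X-4.00 Y6.93 E1.9121
G1 X-8.00 Y0.00 E2.2847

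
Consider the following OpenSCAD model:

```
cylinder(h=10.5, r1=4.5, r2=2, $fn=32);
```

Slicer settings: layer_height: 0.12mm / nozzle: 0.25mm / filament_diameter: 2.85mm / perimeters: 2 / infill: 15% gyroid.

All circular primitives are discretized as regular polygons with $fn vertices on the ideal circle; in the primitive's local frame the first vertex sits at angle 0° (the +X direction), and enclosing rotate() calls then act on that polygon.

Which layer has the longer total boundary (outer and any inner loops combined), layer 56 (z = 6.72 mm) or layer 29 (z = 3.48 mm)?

layer 29 (z = 3.48 mm)

Layer 56 (z = 6.72): the cone contributes a regular 32-gon of circumradius 2.900 (interpolated between r1=4.5 and r2=2 at t=0.640) (perimeter = 2·32·2.900·sin(180°/32) = 18.19 mm). So its perimeter = 18.19 mm. Layer 29 (z = 3.48): the cone: at t=0.331 of its height the radius interpolates to r₁+(r₂−r₁)t = 3.671, giving a regular 32-gon of that circumradius (perimeter = 2·32·3.671·sin(180°/32) = 23.03 mm). So its perimeter = 23.03 mm. Layer 29 is larger (23.03 vs 18.19 mm).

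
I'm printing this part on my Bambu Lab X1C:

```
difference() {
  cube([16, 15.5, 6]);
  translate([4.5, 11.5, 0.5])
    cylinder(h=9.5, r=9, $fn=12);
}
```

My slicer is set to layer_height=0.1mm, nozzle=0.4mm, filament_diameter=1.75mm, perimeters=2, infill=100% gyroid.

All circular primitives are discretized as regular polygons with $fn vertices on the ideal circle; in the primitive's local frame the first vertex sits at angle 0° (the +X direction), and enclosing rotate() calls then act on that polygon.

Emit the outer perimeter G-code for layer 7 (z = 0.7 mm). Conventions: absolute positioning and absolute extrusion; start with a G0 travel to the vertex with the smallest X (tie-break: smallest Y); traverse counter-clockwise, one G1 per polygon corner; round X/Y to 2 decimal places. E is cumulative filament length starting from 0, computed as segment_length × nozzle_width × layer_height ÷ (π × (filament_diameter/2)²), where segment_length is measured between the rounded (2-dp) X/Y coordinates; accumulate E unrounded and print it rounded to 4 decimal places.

At z = 0.7 mm: the 16×15.5 cube contributes its full rectangle; the cylinder at (4.5, 11.5): section is a regular 12-gon, circumradius r=9; Subtracting the remaining from the first: starting from the 16×15.5 cube, the r=9 cylinder at (4.5, 11.5) partially overlaps it — only the 150.39 mm² overlap (of its 243.00 mm²) is removed, clipping the outline — 1 connected region. The outline is a single polygon with 9 vertices. Extrusion per mm of travel: 0.4 × 0.1 / (π × 0.875²) = 0.016630. Accumulating E over each segment gives final E = 1.0236.

G0 X0.00 Y0.00 Z0.70
G1 X16.00 Y0.00 E0.2661
G1 X16.00 Y15.50 E0.5238
G1 X12.43 Y15.50 E0.5832
G1 X13.50 Y11.50 E0.6521
G1 X12.29 Y7.00 E0.7296
G1 X9.00 Y3.71 E0.8069
G1 X4.50 Y2.50 E0.8844
G1 X0.00 Y3.71 E0.9619
G1 X0.00 Y0.00 E1.0236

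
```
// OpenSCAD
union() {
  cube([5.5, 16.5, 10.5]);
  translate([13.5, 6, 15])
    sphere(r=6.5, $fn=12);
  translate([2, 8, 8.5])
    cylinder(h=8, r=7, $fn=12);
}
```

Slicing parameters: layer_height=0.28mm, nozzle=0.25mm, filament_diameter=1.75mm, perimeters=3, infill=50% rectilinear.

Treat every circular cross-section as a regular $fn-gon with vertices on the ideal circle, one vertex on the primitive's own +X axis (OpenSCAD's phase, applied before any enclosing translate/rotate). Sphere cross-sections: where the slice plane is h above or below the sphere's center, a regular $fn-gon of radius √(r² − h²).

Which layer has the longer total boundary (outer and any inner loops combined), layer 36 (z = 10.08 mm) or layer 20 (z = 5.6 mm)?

Layer 36 (z = 10.08): the cube is present — its section is the full 5.5×16.5 rectangle (perimeter 44.00 mm); the sphere at (13.5, 6): section is a regular 12-gon, circumradius = √(r²−h²) = √(6.5²−4.92²) = 4.248 (perimeter = 2·12·4.248·sin(180°/12) = 26.39 mm); the r=7 cylinder at (2, 8) contributes a regular 12-gon of circumradius 7 (perimeter = 2·12·7.000·sin(180°/12) = 43.48 mm); Merging all regions: the regions partially overlap (shared area 72.65 mm²), so the edge portions inside another operand are dropped and the merged outline is re-measured after clipping — boundary = 77.43 mm. So its perimeter = 77.43 mm. Layer 20 (z = 5.6): the cube is present — its section is the full 5.5×16.5 rectangle (perimeter 44.00 mm); the sphere at (13.5, 6) is not intersected at this z (|z−center|=9.400 > r=6.5); the cylinder at (2, 8) is not intersected at this z (z outside [8.5, 16.5]); Taking the union: only the 5.5×16.5 cube is present, so the union is just that shape — boundary = 44.00 mm. So its perimeter = 44.00 mm. Layer 36 is larger (77.43 vs 44.00 mm).

layer 36 (z = 10.08 mm)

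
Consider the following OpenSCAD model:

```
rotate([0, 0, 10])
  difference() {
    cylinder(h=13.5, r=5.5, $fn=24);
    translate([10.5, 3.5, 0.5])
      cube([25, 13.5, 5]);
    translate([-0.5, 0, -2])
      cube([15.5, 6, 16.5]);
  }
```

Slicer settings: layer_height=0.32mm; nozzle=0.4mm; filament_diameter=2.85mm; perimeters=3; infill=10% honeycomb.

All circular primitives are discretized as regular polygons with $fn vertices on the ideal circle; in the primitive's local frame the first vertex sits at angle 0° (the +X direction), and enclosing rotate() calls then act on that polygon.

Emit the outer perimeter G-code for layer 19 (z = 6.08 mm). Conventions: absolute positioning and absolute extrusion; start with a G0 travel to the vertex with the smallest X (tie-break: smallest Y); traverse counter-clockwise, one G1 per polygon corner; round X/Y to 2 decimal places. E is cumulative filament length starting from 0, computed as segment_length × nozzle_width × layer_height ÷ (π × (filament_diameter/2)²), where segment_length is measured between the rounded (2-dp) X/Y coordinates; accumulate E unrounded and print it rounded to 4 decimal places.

G0 X-5.48 Y0.48 Z6.08
G1 X-5.42 Y-0.96 E0.0289
G1 X-4.98 Y-2.32 E0.0576
G1 X-4.21 Y-3.54 E0.0865
G1 X-3.15 Y-4.51 E0.1154
G1 X-1.88 Y-5.17 E0.1441
G1 X-0.48 Y-5.48 E0.1729
G1 X0.96 Y-5.42 E0.2018
G1 X2.32 Y-4.98 E0.2305
G1 X3.54 Y-4.21 E0.2594
G1 X4.51 Y-3.15 E0.2882
G1 X5.17 Y-1.88 E0.3170
G1 X5.48 Y-0.48 E0.3457
G1 X5.42 Y0.96 E0.3746
G1 X-0.49 Y-0.09 E0.4951
G1 X-1.44 Y5.26 E0.6041
G1 X-2.32 Y4.98 E0.6226
G1 X-3.54 Y4.21 E0.6516
G1 X-4.51 Y3.15 E0.6804
G1 X-5.17 Y1.88 E0.7091
G1 X-5.48 Y0.48 E0.7379

At z = 6.08 mm: the r=5.5 cylinder contributes a regular 24-gon of circumradius 5.5; the cube at (10.5, 3.5) does not reach this height (z outside [0.5, 5.5]); the 15.5×6 cube at (-0.5, 0) contributes its full rectangle; After the difference (first − rest): starting from the r=5.5 cylinder, the 15.5×6 cube at (-0.5, 0) partially overlaps it — only the 26.22 mm² overlap (of its 93.00 mm²) is removed, clipping the outline — 1 connected region; (rotated 10° about Z; rotation is an isometry so areas/perimeters/island counts are preserved). The outline is a single polygon with 20 vertices. Extrusion per mm of travel: 0.4 × 0.32 / (π × 1.425²) = 0.020065. Accumulating E over each segment gives final E = 0.7379.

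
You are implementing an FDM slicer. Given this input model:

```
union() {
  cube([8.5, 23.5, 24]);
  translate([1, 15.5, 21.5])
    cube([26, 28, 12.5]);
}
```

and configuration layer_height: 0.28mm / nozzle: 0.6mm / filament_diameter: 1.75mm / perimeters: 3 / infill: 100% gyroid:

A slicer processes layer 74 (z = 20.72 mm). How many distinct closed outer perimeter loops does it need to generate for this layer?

At z = 20.72 mm: the 8.5×23.5 cube contributes its full rectangle; the cube at (1, 15.5) is not intersected at this z (z outside [21.5, 34]); Taking the union: only the 8.5×23.5 cube is present, so the union is just that shape — 1 connected region. The result has 1 disconnected region.

1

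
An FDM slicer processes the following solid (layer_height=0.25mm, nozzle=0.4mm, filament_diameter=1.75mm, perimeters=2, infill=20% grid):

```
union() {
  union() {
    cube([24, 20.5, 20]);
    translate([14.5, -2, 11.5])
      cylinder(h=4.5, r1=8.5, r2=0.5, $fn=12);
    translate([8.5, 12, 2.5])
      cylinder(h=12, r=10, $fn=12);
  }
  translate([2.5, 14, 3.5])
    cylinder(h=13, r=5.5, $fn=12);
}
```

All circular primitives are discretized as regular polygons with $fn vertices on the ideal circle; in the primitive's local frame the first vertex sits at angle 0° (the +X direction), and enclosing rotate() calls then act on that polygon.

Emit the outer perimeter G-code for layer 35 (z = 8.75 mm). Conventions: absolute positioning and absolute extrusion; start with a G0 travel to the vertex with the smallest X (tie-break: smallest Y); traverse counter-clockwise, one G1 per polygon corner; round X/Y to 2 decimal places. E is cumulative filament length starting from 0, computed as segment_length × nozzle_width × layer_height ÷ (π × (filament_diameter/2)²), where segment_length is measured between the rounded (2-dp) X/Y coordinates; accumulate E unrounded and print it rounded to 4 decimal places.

At z = 8.75 mm: the 24×20.5 cube contributes its full rectangle; the cone at (14.5, -2) is absent (z outside [11.5, 16]); the r=10 cylinder at (8.5, 12) contributes a regular 12-gon of circumradius 10; Taking the union: the regions partially overlap (shared area 283.35 mm²), so overlapping operands fuse into one piece — 1 connected region; the cylinder at (2.5, 14): section is a regular 12-gon, circumradius r=5.5; Taking the union: the regions partially overlap (shared area 78.32 mm²), so overlapping operands fuse into one piece — 1 connected region. The outline is a single polygon with 17 vertices. Extrusion per mm of travel: 0.4 × 0.25 / (π × 0.875²) = 0.041575. Accumulating E over each segment gives final E = 3.8005.

G0 X-3.00 Y14.00 Z8.75
G1 X-2.26 Y11.25 E0.1184
G1 X-0.95 Y9.93 E0.1957
G1 X-0.16 Y7.00 E0.3219
G1 X0.00 Y6.84 E0.3313
G1 X0.00 Y0.00 E0.6157
G1 X24.00 Y0.00 E1.6135
G1 X24.00 Y20.50 E2.4658
G1 X13.66 Y20.50 E2.8956
G1 X13.50 Y20.66 E2.9051
G1 X8.50 Y22.00 E3.1203
G1 X3.50 Y20.66 E3.3355
G1 X3.34 Y20.50 E3.3449
G1 X0.00 Y20.50 E3.4837
G1 X0.00 Y18.83 E3.5532
G1 X-0.25 Y18.76 E3.5640
G1 X-2.26 Y16.75 E3.6821
G1 X-3.00 Y14.00 E3.8005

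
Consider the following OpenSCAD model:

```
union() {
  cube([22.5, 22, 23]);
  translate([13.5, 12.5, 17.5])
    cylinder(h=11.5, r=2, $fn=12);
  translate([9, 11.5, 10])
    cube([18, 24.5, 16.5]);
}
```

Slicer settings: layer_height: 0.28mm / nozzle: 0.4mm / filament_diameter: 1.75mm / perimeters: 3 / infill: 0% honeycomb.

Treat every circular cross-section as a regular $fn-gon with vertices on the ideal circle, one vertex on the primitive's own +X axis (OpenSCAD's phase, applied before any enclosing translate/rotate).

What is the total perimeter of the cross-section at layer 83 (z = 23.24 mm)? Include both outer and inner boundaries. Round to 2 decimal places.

85.68 mm

At z = 23.24 mm: the cube is absent (z outside [0, 23]); the r=2 cylinder at (13.5, 12.5) gives a regular 12-gon of circumradius 2 (constant along its height) (perimeter = 2·12·2.000·sin(180°/12) = 12.42 mm); the cube at (9, 11.5) (footprint 18×24.5) is included at this height (perimeter 85.00 mm); Combining (union): the regions partially overlap (shared area 9.73 mm²), so the edge portions inside another operand are dropped and the merged outline is re-measured after clipping — boundary = 85.68 mm. Overall, the cross-section is a single solid region. Total boundary length (outer) = 85.68 mm.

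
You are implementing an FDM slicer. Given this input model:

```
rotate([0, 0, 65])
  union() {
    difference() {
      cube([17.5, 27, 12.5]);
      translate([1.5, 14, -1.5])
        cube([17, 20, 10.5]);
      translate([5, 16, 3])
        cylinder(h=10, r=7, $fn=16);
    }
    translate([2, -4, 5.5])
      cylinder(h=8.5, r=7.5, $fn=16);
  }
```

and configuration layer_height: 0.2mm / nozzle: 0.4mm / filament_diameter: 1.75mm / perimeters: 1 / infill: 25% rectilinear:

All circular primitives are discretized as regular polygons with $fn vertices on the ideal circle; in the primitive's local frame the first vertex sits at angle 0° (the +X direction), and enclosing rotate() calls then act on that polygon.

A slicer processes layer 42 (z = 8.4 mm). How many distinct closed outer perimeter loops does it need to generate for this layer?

At z = 8.4 mm: the cube (footprint 17.5×27) is included at this height; the cube at (1.5, 14) (footprint 17×20) is included at this height; the r=7 cylinder at (5, 16) contributes a regular 16-gon of circumradius 7; Taking the first minus the rest: starting from the 17.5×27 cube, the 17×20 cube at (1.5, 14) partially overlaps it — only the 208.00 mm² overlap (of its 340.00 mm²) is removed, clipping the outline; the r=7 cylinder at (5, 16) partially overlaps it — only the 56.27 mm² overlap (of its 150.01 mm²) is removed, clipping the outline — 2 connected regions; the cylinder at (2, -4): section is a regular 16-gon, circumradius r=7.5; Combining (union): the regions partially overlap (shared area 21.54 mm²), so overlapping operands fuse into one piece — 2 connected regions; (whole slice rotated 65° about Z — lengths, areas and connectivity unchanged). The result has 2 disconnected regions.

2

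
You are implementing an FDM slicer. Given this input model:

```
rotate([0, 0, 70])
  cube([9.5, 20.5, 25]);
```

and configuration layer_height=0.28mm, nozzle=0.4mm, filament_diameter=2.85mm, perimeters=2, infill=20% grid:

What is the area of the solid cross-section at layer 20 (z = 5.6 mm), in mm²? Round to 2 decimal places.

194.75 mm²

At z = 5.6 mm: the 9.5×20.5 cube contributes its full rectangle (area 194.75 mm²); (rotated 70° about Z; rotation is an isometry so areas/perimeters/island counts are preserved). Overall, the cross-section is a single solid region. Net area = 194.75 mm².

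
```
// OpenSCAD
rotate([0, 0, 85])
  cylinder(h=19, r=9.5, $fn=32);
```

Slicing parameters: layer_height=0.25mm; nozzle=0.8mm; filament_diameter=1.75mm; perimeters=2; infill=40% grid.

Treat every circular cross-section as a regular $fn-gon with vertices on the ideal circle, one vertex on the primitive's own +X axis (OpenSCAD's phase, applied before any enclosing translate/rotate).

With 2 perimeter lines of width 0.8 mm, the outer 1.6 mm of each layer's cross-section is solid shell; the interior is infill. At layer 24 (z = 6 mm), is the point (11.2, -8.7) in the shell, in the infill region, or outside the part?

outside

At z = 6 mm: the r=9.5 cylinder contributes a regular 32-gon of circumradius 9.5; (rotated 85° about Z; rotation is an isometry so areas/perimeters/island counts are preserved). Overall, the cross-section is a single solid region. Undo the 85° rotation: the query point maps to (-7.691, -11.916) in the un-rotated model frame. The nearest boundary edge runs (-6.72, -6.72)→(-5.28, -7.90); distance from the point to it = 4.69 mm. The point is not inside any of the regions above, so it lies outside the cross-section (4.69 mm from the nearest boundary).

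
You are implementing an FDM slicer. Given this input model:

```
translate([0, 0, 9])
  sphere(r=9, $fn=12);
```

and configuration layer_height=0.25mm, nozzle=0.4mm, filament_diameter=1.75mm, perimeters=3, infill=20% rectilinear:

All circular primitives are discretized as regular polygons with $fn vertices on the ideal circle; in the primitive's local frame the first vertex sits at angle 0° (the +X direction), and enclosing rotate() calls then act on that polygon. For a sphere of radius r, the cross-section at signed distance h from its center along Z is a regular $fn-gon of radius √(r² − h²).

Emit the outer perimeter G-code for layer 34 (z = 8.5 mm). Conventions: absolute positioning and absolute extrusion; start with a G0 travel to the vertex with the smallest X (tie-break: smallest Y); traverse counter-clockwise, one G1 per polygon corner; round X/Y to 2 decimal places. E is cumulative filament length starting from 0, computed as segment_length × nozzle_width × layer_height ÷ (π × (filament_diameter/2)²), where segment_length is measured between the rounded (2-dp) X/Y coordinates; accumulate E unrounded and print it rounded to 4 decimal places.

At z = 8.5 mm: the r=9 sphere slices to a regular 12-gon of circumradius 8.986 (√(r²−h²) with h=0.5 from center). The outline is a single polygon with 12 vertices. Extrusion per mm of travel: 0.4 × 0.25 / (π × 0.875²) = 0.041575. Accumulating E over each segment gives final E = 2.3204.

G0 X-8.99 Y0.00 Z8.50
G1 X-7.78 Y-4.49 E0.1933
G1 X-4.49 Y-7.78 E0.3868
G1 X0.00 Y-8.99 E0.5801
G1 X4.49 Y-7.78 E0.7734
G1 X7.78 Y-4.49 E0.9669
G1 X8.99 Y0.00 E1.1602
G1 X7.78 Y4.49 E1.3535
G1 X4.49 Y7.78 E1.5470
G1 X0.00 Y8.99 E1.7403
G1 X-4.49 Y7.78 E1.9336
G1 X-7.78 Y4.49 E2.1271
G1 X-8.99 Y0.00 E2.3204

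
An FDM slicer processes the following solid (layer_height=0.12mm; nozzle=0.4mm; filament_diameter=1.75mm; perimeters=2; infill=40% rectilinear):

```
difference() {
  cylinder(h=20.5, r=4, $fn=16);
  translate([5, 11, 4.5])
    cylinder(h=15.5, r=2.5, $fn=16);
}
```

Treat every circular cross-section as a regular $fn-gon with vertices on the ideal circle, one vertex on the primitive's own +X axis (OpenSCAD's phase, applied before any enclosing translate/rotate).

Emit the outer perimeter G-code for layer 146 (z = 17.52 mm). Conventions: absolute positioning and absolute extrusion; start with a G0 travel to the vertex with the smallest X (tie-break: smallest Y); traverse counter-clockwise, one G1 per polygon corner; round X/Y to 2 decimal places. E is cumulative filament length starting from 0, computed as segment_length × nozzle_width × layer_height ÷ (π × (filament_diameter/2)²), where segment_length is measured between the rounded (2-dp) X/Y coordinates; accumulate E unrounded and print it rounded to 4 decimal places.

G0 X-4.00 Y0.00 Z17.52
G1 X-3.70 Y-1.53 E0.0311
G1 X-2.83 Y-2.83 E0.0623
G1 X-1.53 Y-3.70 E0.0935
G1 X0.00 Y-4.00 E0.1247
G1 X1.53 Y-3.70 E0.1558
G1 X2.83 Y-2.83 E0.1870
G1 X3.70 Y-1.53 E0.2182
G1 X4.00 Y0.00 E0.2493
G1 X3.70 Y1.53 E0.2804
G1 X2.83 Y2.83 E0.3117
G1 X1.53 Y3.70 E0.3429
G1 X0.00 Y4.00 E0.3740
G1 X-1.53 Y3.70 E0.4051
G1 X-2.83 Y2.83 E0.4363
G1 X-3.70 Y1.53 E0.4675
G1 X-4.00 Y0.00 E0.4986

At z = 17.52 mm: the cylinder: section is a regular 16-gon, circumradius r=4; the r=2.5 cylinder at (5, 11) contributes a regular 16-gon of circumradius 2.5; After the difference (first − rest): starting from the r=4 cylinder, the r=2.5 cylinder at (5, 11) misses the remaining region (no effect) — 1 connected region. The outline is a single polygon with 16 vertices. Extrusion per mm of travel: 0.4 × 0.12 / (π × 0.875²) = 0.019956. Accumulating E over each segment gives final E = 0.4986.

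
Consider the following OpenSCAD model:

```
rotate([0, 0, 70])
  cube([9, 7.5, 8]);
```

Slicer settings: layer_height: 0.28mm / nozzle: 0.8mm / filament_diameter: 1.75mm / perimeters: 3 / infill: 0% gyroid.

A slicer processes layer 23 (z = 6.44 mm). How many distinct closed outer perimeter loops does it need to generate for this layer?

At z = 6.44 mm: the 9×7.5 cube contributes its full rectangle; (whole slice rotated 70° about Z — lengths, areas and connectivity unchanged). The result has 1 disconnected region.

1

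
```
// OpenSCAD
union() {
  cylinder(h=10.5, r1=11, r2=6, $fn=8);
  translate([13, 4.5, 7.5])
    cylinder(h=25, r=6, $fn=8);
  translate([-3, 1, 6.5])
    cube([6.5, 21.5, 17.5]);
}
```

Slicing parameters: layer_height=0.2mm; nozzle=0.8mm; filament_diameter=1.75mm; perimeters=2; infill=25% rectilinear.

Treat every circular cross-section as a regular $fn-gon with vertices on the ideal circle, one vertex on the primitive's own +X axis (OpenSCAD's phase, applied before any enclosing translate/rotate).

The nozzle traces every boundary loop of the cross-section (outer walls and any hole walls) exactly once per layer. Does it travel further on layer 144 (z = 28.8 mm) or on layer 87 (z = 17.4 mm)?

Layer 144 (z = 28.8): the cone does not reach this height (z outside [0, 10.5]); the cylinder at (13, 4.5): section is a regular 8-gon, circumradius r=6 (perimeter = 2·8·6.000·sin(180°/8) = 36.74 mm); the cube at (-3, 1) is absent (z outside [6.5, 24]); Taking the union: only the r=6 cylinder at (13, 4.5) is present, so the union is just that shape — boundary = 36.74 mm. So its perimeter = 36.74 mm. Layer 87 (z = 17.4): the cone does not reach this height (z outside [0, 10.5]); the r=6 cylinder at (13, 4.5) contributes a regular 8-gon of circumradius 6 (perimeter = 2·8·6.000·sin(180°/8) = 36.74 mm); the 6.5×21.5 cube at (-3, 1) contributes its full rectangle (perimeter 56.00 mm); Merging all regions: the 2 present regions are separate (no shared area or edge), so areas and boundary lengths simply add and each stays a separate island — boundary = 92.74 mm. So its perimeter = 92.74 mm. Layer 87 is larger (92.74 vs 36.74 mm).

layer 87 (z = 17.4 mm)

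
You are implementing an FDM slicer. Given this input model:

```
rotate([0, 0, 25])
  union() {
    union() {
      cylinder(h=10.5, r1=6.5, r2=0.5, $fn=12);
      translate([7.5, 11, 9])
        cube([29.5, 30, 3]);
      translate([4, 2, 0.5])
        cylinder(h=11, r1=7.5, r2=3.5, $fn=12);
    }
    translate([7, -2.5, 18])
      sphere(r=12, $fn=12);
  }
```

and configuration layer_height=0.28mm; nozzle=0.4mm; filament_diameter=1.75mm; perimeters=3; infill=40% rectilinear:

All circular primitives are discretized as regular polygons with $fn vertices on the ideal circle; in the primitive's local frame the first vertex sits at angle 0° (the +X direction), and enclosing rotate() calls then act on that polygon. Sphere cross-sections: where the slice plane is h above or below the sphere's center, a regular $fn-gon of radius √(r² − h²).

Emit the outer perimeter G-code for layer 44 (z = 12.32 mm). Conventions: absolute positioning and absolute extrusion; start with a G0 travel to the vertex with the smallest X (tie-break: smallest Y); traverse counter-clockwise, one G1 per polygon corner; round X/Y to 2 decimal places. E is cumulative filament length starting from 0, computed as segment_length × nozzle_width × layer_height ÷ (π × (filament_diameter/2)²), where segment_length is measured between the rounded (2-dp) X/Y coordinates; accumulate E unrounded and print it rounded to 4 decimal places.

At z = 12.32 mm: the cone does not reach this height (z outside [0, 10.5]); the cube at (7.5, 11) is absent (z outside [9, 12]); the cone at (4, 2) is not intersected at this z (z outside [0.5, 11.5]); Combining (union): nothing is present at this height; the sphere at (7, -2.5): section is a regular 12-gon, circumradius = √(r²−h²) = √(12²−5.68²) = 10.571; Combining (union): only the r=12 sphere at (7, -2.5) is present, so the union is just that shape — 1 connected region; (whole slice rotated 25° about Z — lengths, areas and connectivity unchanged). The outline is a single polygon with 12 vertices. Extrusion per mm of travel: 0.4 × 0.28 / (π × 0.875²) = 0.046564. Accumulating E over each segment gives final E = 3.0574.

G0 X-3.13 Y1.61 Z12.32
G1 X-2.18 Y-3.77 E0.2544
G1 X1.34 Y-7.97 E0.5096
G1 X6.48 Y-9.84 E0.7643
G1 X11.87 Y-8.89 E1.0191
G1 X16.06 Y-5.37 E1.2739
G1 X17.93 Y-0.23 E1.5286
G1 X16.98 Y5.16 E1.7835
G1 X13.46 Y9.35 E2.0383
G1 X8.32 Y11.22 E2.2930
G1 X2.93 Y10.27 E2.5478
G1 X-1.26 Y6.76 E2.8023
G1 X-3.13 Y1.61 E3.0574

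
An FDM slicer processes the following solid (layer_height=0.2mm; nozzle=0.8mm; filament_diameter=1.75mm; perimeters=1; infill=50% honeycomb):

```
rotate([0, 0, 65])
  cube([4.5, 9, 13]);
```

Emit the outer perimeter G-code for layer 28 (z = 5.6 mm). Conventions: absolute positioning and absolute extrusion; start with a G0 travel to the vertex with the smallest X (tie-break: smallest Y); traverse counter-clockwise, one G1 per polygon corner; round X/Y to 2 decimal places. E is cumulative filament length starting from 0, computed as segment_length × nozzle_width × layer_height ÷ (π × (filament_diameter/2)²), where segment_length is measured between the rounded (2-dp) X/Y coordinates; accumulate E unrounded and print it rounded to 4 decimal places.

At z = 5.6 mm: the cube (footprint 4.5×9) is included at this height; (whole slice rotated 65° about Z — lengths, areas and connectivity unchanged). The outline is a single polygon with 4 vertices. Extrusion per mm of travel: 0.8 × 0.2 / (π × 0.875²) = 0.066520. Accumulating E over each segment gives final E = 1.7960.

G0 X-8.16 Y3.80 Z5.60
G1 X0.00 Y0.00 E0.5988
G1 X1.90 Y4.08 E0.8982
G1 X-6.25 Y7.88 E1.4963
G1 X-8.16 Y3.80 E1.7960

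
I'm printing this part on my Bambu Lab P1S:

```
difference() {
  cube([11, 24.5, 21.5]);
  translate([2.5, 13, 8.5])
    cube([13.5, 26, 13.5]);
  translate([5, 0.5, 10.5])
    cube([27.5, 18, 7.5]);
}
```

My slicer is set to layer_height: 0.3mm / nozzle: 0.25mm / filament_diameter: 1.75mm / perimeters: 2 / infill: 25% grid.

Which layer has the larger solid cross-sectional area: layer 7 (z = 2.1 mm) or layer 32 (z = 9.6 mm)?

layer 7 (z = 2.1 mm)

Layer 7 (z = 2.1): the 11×24.5 cube contributes its full rectangle (area 269.50 mm²); the cube at (2.5, 13) is absent (z outside [8.5, 22]); the cube at (5, 0.5) is absent (z outside [10.5, 18]); Subtracting the remaining from the first: none of the subtracted shapes is present at this height, so the 11×24.5 cube is unchanged — area = 269.50 mm². So its area = 269.50 mm². Layer 32 (z = 9.6): the cube is present — its section is the full 11×24.5 rectangle (area 269.50 mm²); the cube at (2.5, 13) is present — its section is the full 13.5×26 rectangle (area 351.00 mm²); the cube at (5, 0.5) is absent (z outside [10.5, 18]); Subtracting the remaining from the first: starting from the 11×24.5 cube (269.50 mm²), the 13.5×26 cube at (2.5, 13) partially overlaps it — only the 97.75 mm² overlap (of its 351.00 mm²) is removed, clipping the outline — area = 171.75 mm². So its area = 171.75 mm². Layer 7 is larger (269.50 vs 171.75 mm²).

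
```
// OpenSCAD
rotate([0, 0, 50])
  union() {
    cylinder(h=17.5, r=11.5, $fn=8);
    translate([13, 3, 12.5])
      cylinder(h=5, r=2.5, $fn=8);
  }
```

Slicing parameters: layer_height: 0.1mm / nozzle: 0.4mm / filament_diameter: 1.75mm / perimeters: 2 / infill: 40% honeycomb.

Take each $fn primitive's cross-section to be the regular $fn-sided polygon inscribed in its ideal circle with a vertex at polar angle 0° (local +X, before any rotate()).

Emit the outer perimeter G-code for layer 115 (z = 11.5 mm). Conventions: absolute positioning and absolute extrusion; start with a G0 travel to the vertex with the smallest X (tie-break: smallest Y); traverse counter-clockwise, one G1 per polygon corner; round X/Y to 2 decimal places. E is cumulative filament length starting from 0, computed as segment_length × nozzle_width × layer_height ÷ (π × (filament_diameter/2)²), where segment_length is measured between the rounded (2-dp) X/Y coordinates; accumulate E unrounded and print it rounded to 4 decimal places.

G0 X-11.46 Y-1.00 Z11.50
G1 X-7.39 Y-8.81 E0.1465
G1 X1.00 Y-11.46 E0.2928
G1 X8.81 Y-7.39 E0.4392
G1 X11.46 Y1.00 E0.5856
G1 X7.39 Y8.81 E0.7320
G1 X-1.00 Y11.46 E0.8783
G1 X-8.81 Y7.39 E1.0248
G1 X-11.46 Y-1.00 E1.1711

At z = 11.5 mm: the r=11.5 cylinder gives a regular 8-gon of circumradius 11.5 (constant along its height); the cylinder at (13, 3) does not reach this height (z outside [12.5, 17.5]); Merging all regions: only the r=11.5 cylinder is present, so the union is just that shape — 1 connected region; (whole slice rotated 50° about Z — lengths, areas and connectivity unchanged). The outline is a single polygon with 8 vertices. Extrusion per mm of travel: 0.4 × 0.1 / (π × 0.875²) = 0.016630. Accumulating E over each segment gives final E = 1.1711.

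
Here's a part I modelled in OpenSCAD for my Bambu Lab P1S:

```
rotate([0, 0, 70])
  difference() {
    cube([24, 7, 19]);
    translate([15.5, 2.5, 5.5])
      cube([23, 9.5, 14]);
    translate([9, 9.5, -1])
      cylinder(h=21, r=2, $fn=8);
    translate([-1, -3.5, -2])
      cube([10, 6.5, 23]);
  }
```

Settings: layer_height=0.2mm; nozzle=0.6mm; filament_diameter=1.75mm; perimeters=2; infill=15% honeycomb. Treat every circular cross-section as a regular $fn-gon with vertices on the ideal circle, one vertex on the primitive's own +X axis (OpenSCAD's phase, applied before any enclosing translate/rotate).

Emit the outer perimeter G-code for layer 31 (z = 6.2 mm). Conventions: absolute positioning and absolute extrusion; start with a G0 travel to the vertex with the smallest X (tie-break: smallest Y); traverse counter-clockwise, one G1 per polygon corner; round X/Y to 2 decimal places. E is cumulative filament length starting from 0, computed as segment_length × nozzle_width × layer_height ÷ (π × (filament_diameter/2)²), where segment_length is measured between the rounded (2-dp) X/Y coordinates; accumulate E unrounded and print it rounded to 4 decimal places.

G0 X-6.58 Y2.39 Z6.20
G1 X-2.82 Y1.03 E0.1995
G1 X0.26 Y9.48 E0.6482
G1 X3.08 Y8.46 E0.7978
G1 X8.21 Y22.55 E1.5459
G1 X5.86 Y23.41 E1.6707
G1 X2.95 Y15.42 E2.0950
G1 X-1.28 Y16.96 E2.3196
G1 X-6.58 Y2.39 E3.0931

At z = 6.2 mm: the cube is present — its section is the full 24×7 rectangle; the cube at (15.5, 2.5) (footprint 23×9.5) is included at this height; the cylinder at (9, 9.5): section is a regular 8-gon, circumradius r=2; the cube at (-1, -3.5) is present — its section is the full 10×6.5 rectangle; Taking the first minus the rest: starting from the 24×7 cube, the 23×9.5 cube at (15.5, 2.5) partially overlaps it — only the 38.25 mm² overlap (of its 218.50 mm²) is removed, clipping the outline; the r=2 cylinder at (9, 9.5) misses the remaining region (no effect); the 10×6.5 cube at (-1, -3.5) partially overlaps it — only the 27.00 mm² overlap (of its 65.00 mm²) is removed, clipping the outline — 1 connected region; (rotated 70° about Z; rotation is an isometry so areas/perimeters/island counts are preserved). The outline is a single polygon with 8 vertices. Extrusion per mm of travel: 0.6 × 0.2 / (π × 0.875²) = 0.049890. Accumulating E over each segment gives final E = 3.0931.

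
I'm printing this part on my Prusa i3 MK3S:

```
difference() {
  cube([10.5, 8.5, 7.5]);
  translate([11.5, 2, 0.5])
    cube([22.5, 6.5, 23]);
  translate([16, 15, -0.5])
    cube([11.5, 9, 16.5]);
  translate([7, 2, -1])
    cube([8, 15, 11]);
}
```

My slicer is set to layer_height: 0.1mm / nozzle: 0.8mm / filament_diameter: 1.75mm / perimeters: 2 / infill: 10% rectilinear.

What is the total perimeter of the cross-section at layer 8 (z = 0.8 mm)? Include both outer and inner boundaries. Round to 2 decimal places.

38.00 mm

At z = 0.8 mm: the 10.5×8.5 cube contributes its full rectangle (perimeter 38.00 mm); the 22.5×6.5 cube at (11.5, 2) contributes its full rectangle (perimeter 58.00 mm); the cube at (16, 15) (footprint 11.5×9) is included at this height (perimeter 41.00 mm); the cube at (7, 2) is present — its section is the full 8×15 rectangle (perimeter 46.00 mm); Taking the first minus the rest: starting from the 10.5×8.5 cube, the 22.5×6.5 cube at (11.5, 2) misses the remaining region (no effect); the 11.5×9 cube at (16, 15) misses the remaining region (no effect); the 8×15 cube at (7, 2) partially overlaps it — only the 22.75 mm² overlap (of its 120.00 mm²) is removed, clipping the outline — boundary = 38.00 mm. Overall, the cross-section is a single solid region. Total boundary length (outer) = 38.00 mm.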